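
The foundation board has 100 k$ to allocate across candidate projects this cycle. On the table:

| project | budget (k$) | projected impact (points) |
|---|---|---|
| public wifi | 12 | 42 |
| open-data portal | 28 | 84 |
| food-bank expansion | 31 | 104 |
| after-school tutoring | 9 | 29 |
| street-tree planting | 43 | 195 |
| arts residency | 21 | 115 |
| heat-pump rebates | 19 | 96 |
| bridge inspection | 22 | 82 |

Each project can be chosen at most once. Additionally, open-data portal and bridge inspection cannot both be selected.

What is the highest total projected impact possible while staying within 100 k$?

448

Taking public wifi + street-tree planting + arts residency + heat-pump rebates: 95 k$ used, 448 in projected impact.
Next best is after-school tutoring + street-tree planting + arts residency + heat-pump rebates at 435 (92 k$) — short by 13.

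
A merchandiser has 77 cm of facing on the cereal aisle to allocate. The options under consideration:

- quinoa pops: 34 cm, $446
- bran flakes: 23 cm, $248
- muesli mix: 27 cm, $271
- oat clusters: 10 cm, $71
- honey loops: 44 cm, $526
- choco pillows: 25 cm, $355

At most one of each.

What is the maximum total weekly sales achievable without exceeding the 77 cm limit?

881

By weekly sales per cm: choco pillows 14.20, quinoa pops 13.12, honey loops 11.95 lead.
A density-first pass picks quinoa pops + oat clusters + choco pillows — 872 at 69 cm.
The 44 cm tied up in quinoa pops and oat clusters is better spent on honey loops — total rises to 881 (69 cm).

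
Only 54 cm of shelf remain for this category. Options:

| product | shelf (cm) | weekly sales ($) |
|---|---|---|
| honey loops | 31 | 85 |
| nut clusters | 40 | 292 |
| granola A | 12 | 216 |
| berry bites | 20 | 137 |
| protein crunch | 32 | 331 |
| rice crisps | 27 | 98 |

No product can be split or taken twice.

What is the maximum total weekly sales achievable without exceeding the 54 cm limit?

The ratio ordering already packs tightly: granola A + protein crunch, 44 cm, 547.

547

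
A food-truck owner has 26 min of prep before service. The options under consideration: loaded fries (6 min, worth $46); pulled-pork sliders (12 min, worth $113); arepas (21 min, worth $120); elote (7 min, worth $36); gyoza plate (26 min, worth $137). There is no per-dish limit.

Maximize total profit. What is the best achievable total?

The ratio ordering already packs tightly: 2×pulled-pork sliders, 24 min, 226.
That's the maximum — no swap from here does better than 226.

226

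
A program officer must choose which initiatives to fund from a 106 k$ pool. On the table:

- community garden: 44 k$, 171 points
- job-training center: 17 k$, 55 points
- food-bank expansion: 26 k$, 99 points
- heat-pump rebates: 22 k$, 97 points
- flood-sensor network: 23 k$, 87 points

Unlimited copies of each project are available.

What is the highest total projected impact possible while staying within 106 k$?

443

Job-training center + 4×heat-pump rebates uses 105 of the 106 k$ and totals 443.
That's the maximum — no swap from here does better than 443.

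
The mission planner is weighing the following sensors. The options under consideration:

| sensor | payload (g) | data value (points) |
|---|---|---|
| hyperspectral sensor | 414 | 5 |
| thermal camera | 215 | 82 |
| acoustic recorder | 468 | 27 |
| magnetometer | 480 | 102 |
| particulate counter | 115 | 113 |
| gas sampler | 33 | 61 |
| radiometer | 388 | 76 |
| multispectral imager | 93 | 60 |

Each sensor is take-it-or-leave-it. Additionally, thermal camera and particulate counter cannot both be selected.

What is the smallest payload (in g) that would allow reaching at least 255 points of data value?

628

Look for the lowest-payload combination reaching 255.
Taking magnetometer + particulate counter + gas sampler gives 276 (≥ 255) for 628 g.
No combination under 628 g hits 255.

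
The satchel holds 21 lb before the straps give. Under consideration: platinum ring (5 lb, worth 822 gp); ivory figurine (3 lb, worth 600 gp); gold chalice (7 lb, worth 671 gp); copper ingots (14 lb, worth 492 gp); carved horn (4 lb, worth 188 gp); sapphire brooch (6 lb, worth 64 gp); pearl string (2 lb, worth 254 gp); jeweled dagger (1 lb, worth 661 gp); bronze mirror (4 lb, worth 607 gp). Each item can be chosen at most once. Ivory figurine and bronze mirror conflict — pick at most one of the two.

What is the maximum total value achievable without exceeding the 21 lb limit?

Ranking by ratio (value/lb): jeweled dagger 661.00, ivory figurine 200.00, platinum ring 164.40.
Best packing: platinum ring + gold chalice + pearl string + jeweled dagger + bronze mirror — 19 lb, 3015 total.
Runner-up platinum ring + ivory figurine + gold chalice + pearl string + jeweled dagger tops out at 3008.

3015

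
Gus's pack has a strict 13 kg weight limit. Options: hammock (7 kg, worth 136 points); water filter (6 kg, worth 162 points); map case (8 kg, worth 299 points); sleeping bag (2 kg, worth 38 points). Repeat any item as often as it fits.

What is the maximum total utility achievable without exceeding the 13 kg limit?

375

Density check — map case 37.38, water filter 27.00, hammock 19.43, sleeping bag 19.00 are the best per kg.
The ratio ordering already packs tightly: map case + 2×sleeping bag, 12 kg, 375.
Every other selection either busts 13 kg or fails to beat 375.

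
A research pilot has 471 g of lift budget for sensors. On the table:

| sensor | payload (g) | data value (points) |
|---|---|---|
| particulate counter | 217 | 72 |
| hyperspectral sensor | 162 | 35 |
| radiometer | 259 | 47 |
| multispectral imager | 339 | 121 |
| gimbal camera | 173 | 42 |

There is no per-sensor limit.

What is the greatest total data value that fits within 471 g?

144

A density-first pass picks multispectral imager — 121 at 339 g.
Dropping multispectral imager frees 339 g; slotting in 2×particulate counter (434 g) lifts the total to 144 at 434 g.
No other feasible combination exceeds 144.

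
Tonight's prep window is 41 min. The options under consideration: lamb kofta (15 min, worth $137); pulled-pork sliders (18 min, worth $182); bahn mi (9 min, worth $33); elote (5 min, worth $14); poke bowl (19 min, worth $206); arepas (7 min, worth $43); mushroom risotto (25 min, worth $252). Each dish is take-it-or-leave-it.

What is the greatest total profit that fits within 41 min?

389

Ranking by ratio (profit/min): poke bowl 10.84, pulled-pork sliders 10.11, mushroom risotto 10.08.
Greedy by ratio would take pulled-pork sliders + poke bowl: 37 min used, total 388.
Replace pulled-pork sliders and poke bowl with lamb kofta + mushroom risotto: the trade gains 1 net, giving 389 at 40 min.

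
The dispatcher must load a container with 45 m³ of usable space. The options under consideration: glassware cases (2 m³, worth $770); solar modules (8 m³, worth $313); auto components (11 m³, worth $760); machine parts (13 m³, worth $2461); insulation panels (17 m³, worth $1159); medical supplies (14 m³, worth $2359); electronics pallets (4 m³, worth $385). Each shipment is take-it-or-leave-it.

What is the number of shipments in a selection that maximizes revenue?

5

Best achievable revenue is 6735.
One optimal bundle: glassware cases + auto components + machine parts + medical supplies + electronics pallets (44 m³).
Every optimal selection uses 5 shipments.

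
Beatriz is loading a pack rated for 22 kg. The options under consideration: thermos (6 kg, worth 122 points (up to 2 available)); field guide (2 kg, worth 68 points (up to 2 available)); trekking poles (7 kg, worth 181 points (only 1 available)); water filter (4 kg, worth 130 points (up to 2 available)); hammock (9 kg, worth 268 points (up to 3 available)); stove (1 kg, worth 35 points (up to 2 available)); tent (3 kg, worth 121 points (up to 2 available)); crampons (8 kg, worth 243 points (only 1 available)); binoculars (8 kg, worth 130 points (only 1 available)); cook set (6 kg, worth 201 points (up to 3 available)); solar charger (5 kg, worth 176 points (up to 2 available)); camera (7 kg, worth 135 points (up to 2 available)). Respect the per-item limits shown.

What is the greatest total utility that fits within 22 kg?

Ranking by ratio (utility/kg): tent 40.33, solar charger 35.20, stove 35.00.
Taking 2×field guide + 2×stove + 2×tent + 2×solar charger: 22 kg used, 800 in utility.
Nothing else within 22 kg beats 800.

800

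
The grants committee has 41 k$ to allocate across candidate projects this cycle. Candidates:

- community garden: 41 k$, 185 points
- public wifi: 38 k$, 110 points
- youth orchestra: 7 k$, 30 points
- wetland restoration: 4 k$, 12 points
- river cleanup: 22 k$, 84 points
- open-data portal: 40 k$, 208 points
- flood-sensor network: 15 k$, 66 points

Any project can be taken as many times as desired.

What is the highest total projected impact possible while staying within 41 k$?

Best packing: open-data portal — 40 k$, 208 total.
The spare 1 k$ is too small for any remaining project, and no exchange beats 208.

208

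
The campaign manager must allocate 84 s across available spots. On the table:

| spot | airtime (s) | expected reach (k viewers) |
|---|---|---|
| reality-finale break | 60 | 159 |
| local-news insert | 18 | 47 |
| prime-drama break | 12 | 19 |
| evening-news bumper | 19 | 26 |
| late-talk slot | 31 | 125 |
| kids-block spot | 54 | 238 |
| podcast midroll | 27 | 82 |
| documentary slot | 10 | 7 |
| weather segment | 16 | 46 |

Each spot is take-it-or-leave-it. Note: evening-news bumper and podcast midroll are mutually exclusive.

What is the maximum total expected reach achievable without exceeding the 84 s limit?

320

Kids-block spot + podcast midroll uses 81 of the 84 s and totals 320.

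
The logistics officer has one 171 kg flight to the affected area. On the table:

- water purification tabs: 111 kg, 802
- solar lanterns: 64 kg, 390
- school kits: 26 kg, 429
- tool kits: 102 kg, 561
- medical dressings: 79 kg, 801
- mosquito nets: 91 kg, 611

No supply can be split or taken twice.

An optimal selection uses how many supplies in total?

3

The maximum people served within 171 kg is 1620.
One optimal bundle: solar lanterns + school kits + medical dressings (169 kg).
Any selection reaching 1620 contains exactly 3 supplies.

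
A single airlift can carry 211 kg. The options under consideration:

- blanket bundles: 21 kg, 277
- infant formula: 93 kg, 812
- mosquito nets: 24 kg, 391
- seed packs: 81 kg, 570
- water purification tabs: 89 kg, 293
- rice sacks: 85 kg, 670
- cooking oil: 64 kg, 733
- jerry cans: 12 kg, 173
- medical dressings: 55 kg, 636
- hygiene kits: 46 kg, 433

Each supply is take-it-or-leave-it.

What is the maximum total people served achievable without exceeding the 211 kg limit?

2470

Filling by ratio: blanket bundles + mosquito nets + cooking oil + jerry cans + medical dressings for 2210, with 35 kg left unused.
The 12 kg tied up in jerry cans is better spent on hygiene kits — total rises to 2470 (210 kg).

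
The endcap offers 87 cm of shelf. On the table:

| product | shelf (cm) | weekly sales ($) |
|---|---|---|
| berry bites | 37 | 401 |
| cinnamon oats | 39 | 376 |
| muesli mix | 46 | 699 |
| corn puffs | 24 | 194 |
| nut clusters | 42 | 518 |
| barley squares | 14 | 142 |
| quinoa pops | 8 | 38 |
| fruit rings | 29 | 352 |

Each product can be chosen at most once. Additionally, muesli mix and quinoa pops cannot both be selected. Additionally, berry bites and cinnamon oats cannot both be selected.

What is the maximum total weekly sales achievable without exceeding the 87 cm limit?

1100

Taking berry bites + muesli mix: 83 cm used, 1100 in weekly sales.
Next best is cinnamon oats + muesli mix at 1075 (85 cm) — short by 25.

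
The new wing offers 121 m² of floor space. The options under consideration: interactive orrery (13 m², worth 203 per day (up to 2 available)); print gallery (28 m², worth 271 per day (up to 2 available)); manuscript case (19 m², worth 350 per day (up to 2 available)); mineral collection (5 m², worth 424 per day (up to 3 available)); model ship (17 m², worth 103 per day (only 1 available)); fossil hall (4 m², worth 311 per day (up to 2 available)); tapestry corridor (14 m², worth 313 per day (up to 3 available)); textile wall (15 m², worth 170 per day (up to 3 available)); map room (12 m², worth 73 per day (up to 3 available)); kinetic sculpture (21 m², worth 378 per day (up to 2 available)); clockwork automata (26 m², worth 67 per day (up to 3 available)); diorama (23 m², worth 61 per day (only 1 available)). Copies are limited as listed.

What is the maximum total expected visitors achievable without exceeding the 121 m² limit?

By expected visitors per m²: mineral collection 84.80, fossil hall 77.75, tapestry corridor 22.36 lead.
Filling by ratio: interactive orrery + 2×manuscript case + 3×mineral collection + 2×fossil hall + 3×tapestry corridor for 3736, with 5 m² left unused.
Replace 2×manuscript case with 2×kinetic sculpture: the trade gains 56 net, giving 3792 at 120 m².

3792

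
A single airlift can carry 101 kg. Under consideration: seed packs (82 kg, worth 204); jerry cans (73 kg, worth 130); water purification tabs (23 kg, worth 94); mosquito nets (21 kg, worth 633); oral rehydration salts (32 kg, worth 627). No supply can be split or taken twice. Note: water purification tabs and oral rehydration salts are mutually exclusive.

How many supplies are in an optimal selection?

Best achievable people served is 1260.
For example mosquito nets + oral rehydration salts achieves it, using 53 kg.
All optima have 2 supplies.

2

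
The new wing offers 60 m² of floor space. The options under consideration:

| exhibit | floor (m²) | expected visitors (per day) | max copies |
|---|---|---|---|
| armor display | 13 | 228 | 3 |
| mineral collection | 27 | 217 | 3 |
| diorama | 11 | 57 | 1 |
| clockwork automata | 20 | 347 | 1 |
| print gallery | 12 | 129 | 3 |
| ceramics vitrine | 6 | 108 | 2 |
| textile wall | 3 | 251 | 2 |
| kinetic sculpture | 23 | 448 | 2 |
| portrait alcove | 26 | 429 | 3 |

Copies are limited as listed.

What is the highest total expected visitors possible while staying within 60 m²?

1506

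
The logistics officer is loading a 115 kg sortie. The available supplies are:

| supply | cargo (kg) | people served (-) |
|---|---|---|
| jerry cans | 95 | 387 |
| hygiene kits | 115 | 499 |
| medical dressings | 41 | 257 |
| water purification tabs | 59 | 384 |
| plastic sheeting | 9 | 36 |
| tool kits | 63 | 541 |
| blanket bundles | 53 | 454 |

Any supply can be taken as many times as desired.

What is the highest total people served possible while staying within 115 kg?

944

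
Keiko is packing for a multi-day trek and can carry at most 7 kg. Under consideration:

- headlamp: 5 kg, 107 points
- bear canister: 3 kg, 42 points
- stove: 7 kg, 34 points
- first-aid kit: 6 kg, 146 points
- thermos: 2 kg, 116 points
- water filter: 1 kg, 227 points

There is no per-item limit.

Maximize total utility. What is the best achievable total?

Best packing: 7×water filter — 7 kg, 1589 total.
Nothing else within 7 kg beats 1589.

1589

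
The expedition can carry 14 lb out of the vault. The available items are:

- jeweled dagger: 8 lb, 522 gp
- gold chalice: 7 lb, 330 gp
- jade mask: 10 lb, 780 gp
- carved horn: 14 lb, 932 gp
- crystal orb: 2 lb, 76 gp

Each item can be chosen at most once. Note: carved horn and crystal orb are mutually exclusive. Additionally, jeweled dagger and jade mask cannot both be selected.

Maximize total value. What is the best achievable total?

932

Ranking by ratio (value/lb): jade mask 78.00, carved horn 66.57, jeweled dagger 65.25.
Filling by ratio: jade mask + crystal orb for 856, with 2 lb left unused.
The 12 lb tied up in jade mask and crystal orb is better spent on carved horn — total rises to 932 (14 lb).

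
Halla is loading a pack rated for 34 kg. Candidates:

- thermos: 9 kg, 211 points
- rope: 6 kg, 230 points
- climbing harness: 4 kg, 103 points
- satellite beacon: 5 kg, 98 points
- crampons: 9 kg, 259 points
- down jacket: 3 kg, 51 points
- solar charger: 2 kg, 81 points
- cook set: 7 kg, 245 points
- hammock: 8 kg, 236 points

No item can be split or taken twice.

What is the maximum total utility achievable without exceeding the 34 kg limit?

1073

A density-first pass picks rope + crampons + solar charger + cook set + hammock — 1051 at 32 kg.
The 2 kg tied up in solar charger is better spent on climbing harness — total rises to 1073 (34 kg).
Nothing else within 34 kg beats 1073.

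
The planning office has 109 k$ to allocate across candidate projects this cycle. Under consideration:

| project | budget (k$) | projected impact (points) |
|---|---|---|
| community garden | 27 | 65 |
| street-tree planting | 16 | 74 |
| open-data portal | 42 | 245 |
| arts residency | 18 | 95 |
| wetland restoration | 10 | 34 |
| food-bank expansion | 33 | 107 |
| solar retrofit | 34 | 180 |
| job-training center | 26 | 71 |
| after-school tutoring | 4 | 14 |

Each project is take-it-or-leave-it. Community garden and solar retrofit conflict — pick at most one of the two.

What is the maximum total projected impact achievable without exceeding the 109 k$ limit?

Taking open-data portal + arts residency + wetland restoration + solar retrofit + after-school tutoring: 108 k$ used, 568 in projected impact.

568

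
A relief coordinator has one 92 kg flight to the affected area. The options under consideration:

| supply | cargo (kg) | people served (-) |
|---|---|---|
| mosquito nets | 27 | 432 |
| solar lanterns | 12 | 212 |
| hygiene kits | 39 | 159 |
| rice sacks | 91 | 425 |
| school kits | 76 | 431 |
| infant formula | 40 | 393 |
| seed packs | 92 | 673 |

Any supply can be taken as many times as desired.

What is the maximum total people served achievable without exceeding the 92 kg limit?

1500

Density check — solar lanterns 17.67, mosquito nets 16.00, infant formula 9.82 are the best per kg.
Filling by ratio: 7×solar lanterns for 1484, with 8 kg left unused.
Dropping 4×solar lanterns frees 48 kg; slotting in 2×mosquito nets (54 kg) lifts the total to 1500 at 90 kg.
No other feasible combination exceeds 1500.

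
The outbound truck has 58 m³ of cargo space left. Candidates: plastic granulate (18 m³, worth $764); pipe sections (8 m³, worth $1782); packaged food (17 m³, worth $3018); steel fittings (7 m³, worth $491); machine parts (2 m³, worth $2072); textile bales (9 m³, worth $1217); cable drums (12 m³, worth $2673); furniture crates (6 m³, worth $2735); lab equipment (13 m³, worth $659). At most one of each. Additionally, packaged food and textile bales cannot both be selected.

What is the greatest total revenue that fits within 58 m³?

Best packing: pipe sections + packaged food + machine parts + cable drums + furniture crates + lab equipment — 58 m³, 12939 total.
Next best is pipe sections + packaged food + steel fittings + machine parts + cable drums + furniture crates at 12771 (52 m³) — short by 168.

12939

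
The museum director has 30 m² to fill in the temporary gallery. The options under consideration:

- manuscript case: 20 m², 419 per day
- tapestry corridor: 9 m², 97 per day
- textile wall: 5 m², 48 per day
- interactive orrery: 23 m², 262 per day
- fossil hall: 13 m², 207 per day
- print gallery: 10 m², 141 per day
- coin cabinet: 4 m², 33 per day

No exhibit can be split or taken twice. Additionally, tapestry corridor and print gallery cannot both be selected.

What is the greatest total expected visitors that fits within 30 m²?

Manuscript case + print gallery uses 30 of the 30 m² and totals 560.
Runner-up manuscript case + tapestry corridor tops out at 516.

560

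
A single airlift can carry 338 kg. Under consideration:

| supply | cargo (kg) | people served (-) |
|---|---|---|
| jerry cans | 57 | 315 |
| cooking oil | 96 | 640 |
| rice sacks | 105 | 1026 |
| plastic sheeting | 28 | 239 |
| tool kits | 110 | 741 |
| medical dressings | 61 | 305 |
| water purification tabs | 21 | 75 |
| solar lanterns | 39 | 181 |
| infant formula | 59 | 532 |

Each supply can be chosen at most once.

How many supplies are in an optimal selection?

Optimal total is 2618.
cooking oil + rice sacks + plastic sheeting + solar lanterns + infant formula hits 2618 at 327 kg.
Any selection reaching 2618 contains exactly 5 supplies.

5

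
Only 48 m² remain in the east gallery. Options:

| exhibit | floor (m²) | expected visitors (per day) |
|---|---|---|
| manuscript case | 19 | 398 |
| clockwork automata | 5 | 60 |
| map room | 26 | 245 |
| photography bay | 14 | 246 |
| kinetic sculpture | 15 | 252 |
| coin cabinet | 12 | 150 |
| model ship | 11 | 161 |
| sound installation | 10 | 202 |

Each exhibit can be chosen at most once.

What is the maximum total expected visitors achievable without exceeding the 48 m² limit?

Density check — manuscript case 20.95, sound installation 20.20, photography bay 17.57 are the best per m².
Manuscript case + clockwork automata + photography bay + sound installation uses 48 of the 48 m² and totals 906.
The closest alternative, manuscript case + photography bay + kinetic sculpture, reaches only 896.

906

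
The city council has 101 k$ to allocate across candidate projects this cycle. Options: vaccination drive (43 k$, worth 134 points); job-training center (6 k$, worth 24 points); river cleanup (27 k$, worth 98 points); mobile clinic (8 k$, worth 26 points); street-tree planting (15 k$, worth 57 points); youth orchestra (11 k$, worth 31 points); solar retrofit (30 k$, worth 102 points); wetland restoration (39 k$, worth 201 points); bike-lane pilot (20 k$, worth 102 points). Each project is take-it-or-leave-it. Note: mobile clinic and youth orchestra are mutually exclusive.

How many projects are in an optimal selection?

4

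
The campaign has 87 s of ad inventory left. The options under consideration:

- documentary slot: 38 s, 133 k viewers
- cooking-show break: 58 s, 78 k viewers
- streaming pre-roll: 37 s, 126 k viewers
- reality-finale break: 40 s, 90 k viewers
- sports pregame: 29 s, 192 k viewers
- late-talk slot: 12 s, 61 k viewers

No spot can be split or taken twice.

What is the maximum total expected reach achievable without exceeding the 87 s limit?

Taking documentary slot + sports pregame + late-talk slot: 79 s used, 386 in expected reach.
Nothing else within 87 s beats 386.

386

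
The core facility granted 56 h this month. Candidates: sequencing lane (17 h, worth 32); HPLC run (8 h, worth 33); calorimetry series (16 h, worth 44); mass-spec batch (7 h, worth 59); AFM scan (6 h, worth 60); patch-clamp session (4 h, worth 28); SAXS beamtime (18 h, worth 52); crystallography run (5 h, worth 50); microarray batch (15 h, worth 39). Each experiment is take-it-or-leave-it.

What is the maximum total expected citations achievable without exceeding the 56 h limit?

Ranking by ratio (expected citations/h): AFM scan 10.00, crystallography run 10.00, mass-spec batch 8.43.
Taking the top-ratio experiments first gives HPLC run + mass-spec batch + AFM scan + patch-clamp session + SAXS beamtime + crystallography run for 282 (48 h).
Replace HPLC run with calorimetry series: the trade gains 11 net, giving 293 at 56 h.

293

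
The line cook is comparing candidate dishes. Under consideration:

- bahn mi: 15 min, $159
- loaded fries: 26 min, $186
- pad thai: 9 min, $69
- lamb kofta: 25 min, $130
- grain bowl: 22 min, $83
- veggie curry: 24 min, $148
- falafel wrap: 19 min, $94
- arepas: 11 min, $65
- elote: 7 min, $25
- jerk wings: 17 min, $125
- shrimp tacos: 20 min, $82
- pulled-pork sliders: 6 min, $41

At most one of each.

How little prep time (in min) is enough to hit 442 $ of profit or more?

Look for the lowest-prep combination reaching 442.
bahn mi + loaded fries + pad thai + pulled-pork sliders reaches 455 using 56 min.
No combination under 56 min hits 442.

56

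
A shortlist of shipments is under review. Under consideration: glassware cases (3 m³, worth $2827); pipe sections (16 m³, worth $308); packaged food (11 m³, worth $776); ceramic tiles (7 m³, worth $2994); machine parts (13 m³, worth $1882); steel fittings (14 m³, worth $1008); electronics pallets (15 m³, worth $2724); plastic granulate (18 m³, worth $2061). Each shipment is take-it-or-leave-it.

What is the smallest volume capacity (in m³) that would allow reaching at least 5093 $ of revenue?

Need the lightest bundle worth ≥ 5093.
Taking glassware cases + ceramic tiles gives 5821 (≥ 5093) for 10 m³.
No combination under 10 m³ hits 5093.

10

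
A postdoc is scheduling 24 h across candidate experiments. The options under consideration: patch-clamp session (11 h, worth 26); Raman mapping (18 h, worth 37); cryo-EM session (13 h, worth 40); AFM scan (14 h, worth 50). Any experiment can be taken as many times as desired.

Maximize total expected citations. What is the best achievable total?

66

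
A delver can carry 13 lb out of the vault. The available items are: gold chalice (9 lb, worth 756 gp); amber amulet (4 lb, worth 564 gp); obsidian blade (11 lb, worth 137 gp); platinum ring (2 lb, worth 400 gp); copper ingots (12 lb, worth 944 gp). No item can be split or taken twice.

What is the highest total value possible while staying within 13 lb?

1320

Taking the top-ratio items first gives amber amulet + platinum ring for 964 (6 lb).
Dropping platinum ring frees 2 lb; slotting in gold chalice (9 lb) lifts the total to 1320 at 13 lb.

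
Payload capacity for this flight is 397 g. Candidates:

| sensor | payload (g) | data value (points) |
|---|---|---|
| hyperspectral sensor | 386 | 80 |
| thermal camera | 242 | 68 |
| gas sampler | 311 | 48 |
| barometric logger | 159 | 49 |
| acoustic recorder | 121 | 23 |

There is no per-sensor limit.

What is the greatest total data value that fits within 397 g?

Ranking by ratio (data value/g): barometric logger 0.31, thermal camera 0.28, hyperspectral sensor 0.21, acoustic recorder 0.19.
Taking 2×barometric logger: 318 g used, 98 in data value.
That's the maximum — no swap from here does better than 98.

98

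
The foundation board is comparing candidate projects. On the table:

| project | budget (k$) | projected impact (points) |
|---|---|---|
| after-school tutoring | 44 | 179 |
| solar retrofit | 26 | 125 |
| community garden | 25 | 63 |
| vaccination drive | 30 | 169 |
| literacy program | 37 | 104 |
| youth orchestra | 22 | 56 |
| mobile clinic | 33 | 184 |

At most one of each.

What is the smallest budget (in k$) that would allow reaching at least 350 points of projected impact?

Need the lightest bundle worth ≥ 350.
vaccination drive + mobile clinic reaches 353 using 63 k$.
No combination under 63 k$ hits 350.

63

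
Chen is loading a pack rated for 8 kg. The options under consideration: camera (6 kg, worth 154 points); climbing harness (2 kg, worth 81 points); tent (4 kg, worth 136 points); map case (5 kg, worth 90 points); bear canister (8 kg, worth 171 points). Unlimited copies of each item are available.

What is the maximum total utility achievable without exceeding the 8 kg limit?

324

The ratio ordering already packs tightly: 4×climbing harness, 8 kg, 324.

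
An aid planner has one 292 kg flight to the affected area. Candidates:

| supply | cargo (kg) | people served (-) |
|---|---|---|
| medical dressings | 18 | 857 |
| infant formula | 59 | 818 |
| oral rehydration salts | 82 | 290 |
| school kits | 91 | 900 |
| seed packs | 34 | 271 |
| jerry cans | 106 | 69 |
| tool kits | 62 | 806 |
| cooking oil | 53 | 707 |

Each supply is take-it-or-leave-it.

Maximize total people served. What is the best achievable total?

4088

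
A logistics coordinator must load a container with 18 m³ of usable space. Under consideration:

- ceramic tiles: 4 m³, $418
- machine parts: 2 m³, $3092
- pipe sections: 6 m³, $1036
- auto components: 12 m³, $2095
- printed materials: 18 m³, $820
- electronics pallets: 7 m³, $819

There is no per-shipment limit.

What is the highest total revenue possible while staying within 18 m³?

Density check — machine parts 1546.00, auto components 174.58, pipe sections 172.67, electronics pallets 117.00 are the best per m³.
Taking 9×machine parts: 18 m³ used, 27828 in revenue.

27828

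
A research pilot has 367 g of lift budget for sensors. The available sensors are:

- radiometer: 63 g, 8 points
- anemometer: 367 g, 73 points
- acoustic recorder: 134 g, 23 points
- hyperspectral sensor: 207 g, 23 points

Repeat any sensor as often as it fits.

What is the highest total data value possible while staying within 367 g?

73

Taking anemometer: 367 g used, 73 in data value.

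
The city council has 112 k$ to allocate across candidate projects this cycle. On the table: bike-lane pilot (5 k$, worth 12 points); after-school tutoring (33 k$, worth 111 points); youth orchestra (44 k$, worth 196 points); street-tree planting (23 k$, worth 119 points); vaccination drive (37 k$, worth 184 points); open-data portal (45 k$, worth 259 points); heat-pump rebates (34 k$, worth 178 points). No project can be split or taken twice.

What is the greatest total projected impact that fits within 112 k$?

574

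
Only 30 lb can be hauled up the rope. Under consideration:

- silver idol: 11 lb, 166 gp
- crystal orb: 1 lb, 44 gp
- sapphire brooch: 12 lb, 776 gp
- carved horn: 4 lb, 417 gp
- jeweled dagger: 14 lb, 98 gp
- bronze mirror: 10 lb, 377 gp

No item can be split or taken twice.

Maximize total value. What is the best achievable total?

1614

Taking crystal orb + sapphire brooch + carved horn + bronze mirror: 27 lb used, 1614 in value.
Runner-up sapphire brooch + carved horn + bronze mirror tops out at 1570.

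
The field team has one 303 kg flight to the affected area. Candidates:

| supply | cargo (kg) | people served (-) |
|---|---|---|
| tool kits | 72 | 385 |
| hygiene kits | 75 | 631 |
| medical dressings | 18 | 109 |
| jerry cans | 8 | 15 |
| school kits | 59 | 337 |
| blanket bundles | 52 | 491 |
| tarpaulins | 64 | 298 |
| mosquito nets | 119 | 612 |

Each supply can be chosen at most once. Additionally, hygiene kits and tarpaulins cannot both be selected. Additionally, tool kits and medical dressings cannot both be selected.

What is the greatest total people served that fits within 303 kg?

1859

By people served per kg: blanket bundles 9.44, hygiene kits 8.41, medical dressings 6.06 lead.
Taking tool kits + hygiene kits + jerry cans + school kits + blanket bundles: 266 kg used, 1859 in people served.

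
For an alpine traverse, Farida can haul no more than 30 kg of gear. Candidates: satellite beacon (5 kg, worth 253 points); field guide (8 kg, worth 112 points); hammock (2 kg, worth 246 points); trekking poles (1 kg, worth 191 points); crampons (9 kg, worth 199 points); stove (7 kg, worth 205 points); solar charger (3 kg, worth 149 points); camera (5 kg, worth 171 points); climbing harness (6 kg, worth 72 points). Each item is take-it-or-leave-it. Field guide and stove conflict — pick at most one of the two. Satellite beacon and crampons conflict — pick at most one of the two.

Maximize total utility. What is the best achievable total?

1287

Best packing: satellite beacon + hammock + trekking poles + stove + solar charger + camera + climbing harness — 29 kg, 1287 total.
Nothing else feasible within 30 kg beats 1287.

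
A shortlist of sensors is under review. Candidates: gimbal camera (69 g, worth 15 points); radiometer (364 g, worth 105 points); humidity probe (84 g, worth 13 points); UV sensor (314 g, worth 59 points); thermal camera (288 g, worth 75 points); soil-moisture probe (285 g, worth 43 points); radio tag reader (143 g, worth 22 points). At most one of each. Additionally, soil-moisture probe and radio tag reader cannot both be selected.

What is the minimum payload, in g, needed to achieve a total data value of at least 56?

288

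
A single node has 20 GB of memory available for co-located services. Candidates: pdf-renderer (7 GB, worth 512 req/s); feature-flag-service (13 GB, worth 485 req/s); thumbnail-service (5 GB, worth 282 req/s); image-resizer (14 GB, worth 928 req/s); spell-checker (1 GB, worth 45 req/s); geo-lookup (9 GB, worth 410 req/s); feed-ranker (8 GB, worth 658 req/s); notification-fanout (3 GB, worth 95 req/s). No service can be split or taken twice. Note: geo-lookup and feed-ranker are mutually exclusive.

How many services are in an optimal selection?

3

The maximum throughput within 20 GB is 1452.
One optimal bundle: pdf-renderer + thumbnail-service + feed-ranker (20 GB).
All optima have 3 services.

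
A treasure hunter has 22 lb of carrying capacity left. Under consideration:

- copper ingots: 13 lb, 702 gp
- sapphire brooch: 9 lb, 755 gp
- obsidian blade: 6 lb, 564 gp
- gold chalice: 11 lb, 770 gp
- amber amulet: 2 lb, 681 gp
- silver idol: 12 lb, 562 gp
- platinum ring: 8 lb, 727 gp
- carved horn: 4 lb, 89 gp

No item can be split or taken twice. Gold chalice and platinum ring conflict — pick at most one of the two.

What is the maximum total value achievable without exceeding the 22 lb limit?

2206

Taking the top-ratio items first gives obsidian blade + amber amulet + platinum ring + carved horn for 2061 (20 lb).
Using the slack differently, sapphire brooch + gold chalice + amber amulet comes to 2206 at 22 lb.
Nothing else feasible within 22 lb beats 2206.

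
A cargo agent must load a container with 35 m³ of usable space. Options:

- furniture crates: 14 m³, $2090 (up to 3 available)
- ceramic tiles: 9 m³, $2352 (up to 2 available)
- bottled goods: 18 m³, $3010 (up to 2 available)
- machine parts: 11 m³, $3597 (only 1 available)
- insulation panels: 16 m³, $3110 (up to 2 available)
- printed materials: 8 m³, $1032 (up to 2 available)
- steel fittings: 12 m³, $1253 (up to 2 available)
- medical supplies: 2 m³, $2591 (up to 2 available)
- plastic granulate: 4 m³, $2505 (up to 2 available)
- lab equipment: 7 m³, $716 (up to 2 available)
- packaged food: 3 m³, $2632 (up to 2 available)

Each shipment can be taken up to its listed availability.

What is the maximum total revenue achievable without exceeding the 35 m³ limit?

19053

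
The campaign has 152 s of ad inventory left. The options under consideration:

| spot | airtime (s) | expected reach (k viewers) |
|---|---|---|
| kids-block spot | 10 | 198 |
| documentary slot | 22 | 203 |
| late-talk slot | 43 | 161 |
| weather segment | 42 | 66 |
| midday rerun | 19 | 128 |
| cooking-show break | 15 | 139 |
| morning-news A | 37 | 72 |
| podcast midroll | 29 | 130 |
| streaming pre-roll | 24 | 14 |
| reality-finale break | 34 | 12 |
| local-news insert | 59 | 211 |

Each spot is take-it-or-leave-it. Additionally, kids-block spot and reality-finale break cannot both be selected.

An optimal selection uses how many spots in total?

6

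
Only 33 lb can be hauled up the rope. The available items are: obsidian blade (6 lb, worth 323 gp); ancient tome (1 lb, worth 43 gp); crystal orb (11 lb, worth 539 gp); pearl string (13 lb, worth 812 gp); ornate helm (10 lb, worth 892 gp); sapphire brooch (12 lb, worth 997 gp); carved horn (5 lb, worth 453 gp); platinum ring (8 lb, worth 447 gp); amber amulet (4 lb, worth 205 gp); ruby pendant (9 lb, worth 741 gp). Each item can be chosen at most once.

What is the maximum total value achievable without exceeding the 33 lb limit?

2673

Density check — carved horn 90.60, ornate helm 89.20, sapphire brooch 83.08, ruby pendant 82.33 are the best per lb.
Taking the top-ratio items first gives obsidian blade + ornate helm + sapphire brooch + carved horn for 2665 (33 lb).
The 11 lb tied up in obsidian blade and carved horn is better spent on ancient tome + ruby pendant — total rises to 2673 (32 lb).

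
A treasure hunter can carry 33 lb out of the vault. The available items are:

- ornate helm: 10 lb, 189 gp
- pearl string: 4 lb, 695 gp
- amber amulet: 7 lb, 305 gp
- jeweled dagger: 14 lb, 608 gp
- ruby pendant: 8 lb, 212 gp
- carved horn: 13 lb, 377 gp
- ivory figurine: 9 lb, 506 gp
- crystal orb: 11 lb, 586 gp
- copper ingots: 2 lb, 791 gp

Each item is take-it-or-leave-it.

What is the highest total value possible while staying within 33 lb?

2883

Best packing: pearl string + amber amulet + ivory figurine + crystal orb + copper ingots — 33 lb, 2883 total.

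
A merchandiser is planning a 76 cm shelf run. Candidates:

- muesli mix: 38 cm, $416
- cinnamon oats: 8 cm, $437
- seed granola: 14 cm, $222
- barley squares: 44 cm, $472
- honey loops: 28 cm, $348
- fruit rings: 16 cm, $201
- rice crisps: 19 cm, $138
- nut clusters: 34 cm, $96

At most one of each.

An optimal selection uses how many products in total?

The maximum weekly sales within 76 cm is 1276.
For example muesli mix + cinnamon oats + seed granola + fruit rings achieves it, using 76 cm.
Every optimal selection uses 4 products.

4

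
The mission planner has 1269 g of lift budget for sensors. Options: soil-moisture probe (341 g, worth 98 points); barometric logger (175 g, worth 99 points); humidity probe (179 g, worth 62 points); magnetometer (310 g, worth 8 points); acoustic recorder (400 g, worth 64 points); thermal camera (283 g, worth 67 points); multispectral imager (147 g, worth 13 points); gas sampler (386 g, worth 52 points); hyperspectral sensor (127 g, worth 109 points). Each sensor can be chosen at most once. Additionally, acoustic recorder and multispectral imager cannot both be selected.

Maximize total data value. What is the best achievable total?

Best packing: soil-moisture probe + barometric logger + humidity probe + thermal camera + multispectral imager + hyperspectral sensor — 1252 g, 448 total.
No other feasible combination exceeds 448.

448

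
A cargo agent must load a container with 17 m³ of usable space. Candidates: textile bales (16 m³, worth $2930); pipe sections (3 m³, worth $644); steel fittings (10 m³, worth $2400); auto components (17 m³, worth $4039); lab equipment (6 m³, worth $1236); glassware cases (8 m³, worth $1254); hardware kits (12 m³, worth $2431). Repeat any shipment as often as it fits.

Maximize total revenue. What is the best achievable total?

4039

By revenue per m³: steel fittings 240.00, auto components 237.59, pipe sections 214.67 lead.
The ratio heuristic lands on 2×pipe sections + steel fittings (3688) but leaves 1 m³ idle.
Replace 2×pipe sections and steel fittings with auto components: the trade gains 351 net, giving 4039 at 17 m³.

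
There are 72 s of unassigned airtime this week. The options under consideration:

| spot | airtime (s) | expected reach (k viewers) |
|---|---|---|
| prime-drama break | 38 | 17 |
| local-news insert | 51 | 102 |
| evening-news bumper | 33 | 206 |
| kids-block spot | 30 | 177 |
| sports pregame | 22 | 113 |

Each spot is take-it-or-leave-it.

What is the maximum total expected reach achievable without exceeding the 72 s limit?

Density check — evening-news bumper 6.24, kids-block spot 5.90, sports pregame 5.14 are the best per s.
Evening-news bumper + kids-block spot uses 63 of the 72 s and totals 383.

383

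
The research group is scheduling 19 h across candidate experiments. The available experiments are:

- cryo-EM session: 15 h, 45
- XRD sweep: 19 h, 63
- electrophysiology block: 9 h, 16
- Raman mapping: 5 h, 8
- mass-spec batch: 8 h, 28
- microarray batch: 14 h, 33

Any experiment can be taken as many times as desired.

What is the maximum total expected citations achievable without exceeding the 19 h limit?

63

Taking the top-ratio experiments first gives 2×mass-spec batch for 56 (16 h).
The 16 h tied up in 2×mass-spec batch is better spent on XRD sweep — total rises to 63 (19 h).
Every other selection either busts 19 h or fails to beat 63.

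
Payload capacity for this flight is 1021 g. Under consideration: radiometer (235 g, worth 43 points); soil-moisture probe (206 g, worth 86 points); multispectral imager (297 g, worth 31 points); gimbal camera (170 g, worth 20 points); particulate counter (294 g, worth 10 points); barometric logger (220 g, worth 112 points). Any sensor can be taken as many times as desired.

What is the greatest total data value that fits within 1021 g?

448

By data value per g: barometric logger 0.51, soil-moisture probe 0.42, radiometer 0.18 lead.
Best packing: 4×barometric logger — 880 g, 448 total.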